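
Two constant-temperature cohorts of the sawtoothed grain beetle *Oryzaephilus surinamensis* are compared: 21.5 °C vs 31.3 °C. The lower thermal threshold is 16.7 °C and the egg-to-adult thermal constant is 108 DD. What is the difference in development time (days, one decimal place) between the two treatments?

15.1 days

At 21.5 °C: 108 / (21.5 − 16.7) = 108 / 4.8 = 22.500 d.
At 31.3 °C: 108 / (31.3 − 16.7) = 108 / 14.6 = 7.397 d.
Difference = |22.500 − 7.397| = 15.103 ≈ 15.1 days.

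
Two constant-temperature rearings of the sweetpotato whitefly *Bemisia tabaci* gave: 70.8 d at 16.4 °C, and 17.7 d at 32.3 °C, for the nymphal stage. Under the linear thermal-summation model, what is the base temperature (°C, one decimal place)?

11.1 °C

Under the model K = D·(T − T_b), so D₁·(T₁ − T_b) = D₂·(T₂ − T_b).
70.8·(16.4 − T_b) = 17.7·(32.3 − T_b)
T_b = (70.8·16.4 − 17.7·32.3) / (70.8 − 17.7) = 589.41 / 53.1 = 11.100 °C ≈ 11.1 °C.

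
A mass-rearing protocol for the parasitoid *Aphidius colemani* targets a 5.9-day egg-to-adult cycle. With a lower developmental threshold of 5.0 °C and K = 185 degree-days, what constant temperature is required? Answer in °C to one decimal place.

Required daily accumulation = 185 / 5.9 = 31.356 DD/day.
T = T_base + 31.356 = 5.0 + 31.356 = 36.356 ≈ 36.4 °C.

36.4 °C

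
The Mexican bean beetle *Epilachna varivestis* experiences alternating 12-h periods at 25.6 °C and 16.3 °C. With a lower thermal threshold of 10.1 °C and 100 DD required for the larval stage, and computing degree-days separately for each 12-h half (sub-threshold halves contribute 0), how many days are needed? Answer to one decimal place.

9.2 days

Day half: max(0, 25.6 − 10.1) × 0.5 = 15.5 × 0.5 = 7.75 DD.
Night half: max(0, 16.3 − 10.1) × 0.5 = 6.2 × 0.5 = 3.10 DD.
Per 24 h: 10.85 DD/day.
Duration = 100 / 10.85 = 9.217 ≈ 9.2 days.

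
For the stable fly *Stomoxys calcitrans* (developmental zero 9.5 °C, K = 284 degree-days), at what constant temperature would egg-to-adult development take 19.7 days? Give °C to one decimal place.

23.9 °C

Required daily accumulation = 284 / 19.7 = 14.416 DD/day.
T = T_base + 14.416 = 9.5 + 14.416 = 23.916 ≈ 23.9 °C.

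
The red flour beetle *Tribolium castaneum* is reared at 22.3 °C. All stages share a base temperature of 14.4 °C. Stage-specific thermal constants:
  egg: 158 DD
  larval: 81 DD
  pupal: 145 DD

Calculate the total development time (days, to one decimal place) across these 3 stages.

48.6 days

Daily accumulation at 22.3 °C = 22.3 − 14.4 = 7.9 DD/day.
Total K = 158 + 81 + 145 = 384 DD.
Total duration = 384 / 7.9 = 48.608 ≈ 48.6 days.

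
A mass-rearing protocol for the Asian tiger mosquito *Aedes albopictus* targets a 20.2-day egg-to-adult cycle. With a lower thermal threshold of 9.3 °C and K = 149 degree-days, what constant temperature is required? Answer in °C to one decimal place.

Required daily accumulation = 149 / 20.2 = 7.376 DD/day.
T = T_base + 7.376 = 9.3 + 7.376 = 16.676 ≈ 16.7 °C.

16.7 °C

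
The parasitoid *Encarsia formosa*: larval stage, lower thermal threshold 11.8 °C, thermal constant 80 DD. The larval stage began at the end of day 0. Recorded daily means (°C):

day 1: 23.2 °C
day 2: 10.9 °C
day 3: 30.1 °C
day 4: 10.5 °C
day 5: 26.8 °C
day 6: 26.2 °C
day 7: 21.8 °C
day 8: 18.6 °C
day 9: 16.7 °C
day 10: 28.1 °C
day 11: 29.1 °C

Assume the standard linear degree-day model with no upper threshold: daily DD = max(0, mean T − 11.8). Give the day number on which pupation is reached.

day 9

Daily DD above 11.8 °C: 11.4, 0.0, 18.3, 0.0, 15.0, 14.4, 10.0, 6.8, 4.9, 16.3, 17.3.
Cumulative: 11.4, 11.4, 29.7, 29.7, 44.7, 59.1, 69.1, 75.9, 80.8, 97.1, 114.4.
The total first reaches 80 DD on day 9.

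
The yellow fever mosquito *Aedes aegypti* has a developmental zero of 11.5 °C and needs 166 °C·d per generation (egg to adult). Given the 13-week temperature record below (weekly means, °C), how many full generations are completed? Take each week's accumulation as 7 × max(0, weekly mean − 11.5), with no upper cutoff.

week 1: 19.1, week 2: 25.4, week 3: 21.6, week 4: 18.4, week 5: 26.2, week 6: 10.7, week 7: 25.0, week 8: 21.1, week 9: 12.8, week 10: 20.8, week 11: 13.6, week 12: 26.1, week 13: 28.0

5 generations

Weekly DD (7 × max(0, T̄ − 11.5)): 53.2, 97.3, 70.7, 48.3, 102.9, 0.0, 94.5, 67.2, 9.1, 65.1, 14.7, 102.2, 115.5.
Season total = 840.7 DD.
Complete generations = ⌊840.7 / 166⌋ = 5.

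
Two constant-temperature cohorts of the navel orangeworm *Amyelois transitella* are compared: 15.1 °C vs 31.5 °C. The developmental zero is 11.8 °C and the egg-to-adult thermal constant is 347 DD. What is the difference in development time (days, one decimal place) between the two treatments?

At 15.1 °C: 347 / (15.1 − 11.8) = 347 / 3.3 = 105.152 d.
At 31.5 °C: 347 / (31.5 − 11.8) = 347 / 19.7 = 17.614 d.
Difference = |105.152 − 17.614| = 87.537 ≈ 87.5 days.

87.5 days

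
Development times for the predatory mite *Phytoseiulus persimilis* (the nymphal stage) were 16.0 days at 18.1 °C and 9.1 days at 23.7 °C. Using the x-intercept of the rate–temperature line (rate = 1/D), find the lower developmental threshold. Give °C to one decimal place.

Under the model K = D·(T − T_b), so D₁·(T₁ − T_b) = D₂·(T₂ − T_b).
16.0·(18.1 − T_b) = 9.1·(23.7 − T_b)
T_b = (16.0·18.1 − 9.1·23.7) / (16.0 − 9.1) = 73.93 / 6.9 = 10.714 °C ≈ 10.7 °C.

10.7 °C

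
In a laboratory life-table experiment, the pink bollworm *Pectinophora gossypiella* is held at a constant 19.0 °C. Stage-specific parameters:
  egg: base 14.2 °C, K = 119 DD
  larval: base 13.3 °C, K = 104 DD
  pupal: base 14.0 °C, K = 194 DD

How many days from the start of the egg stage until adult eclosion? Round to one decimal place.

egg: 119 / (19.0 − 14.2) = 119 / 4.8 = 24.792 d.
larval: 104 / (19.0 − 13.3) = 104 / 5.7 = 18.246 d.
pupal: 194 / (19.0 − 14.0) = 194 / 5.0 = 38.800 d.
Sum = 81.837 ≈ 81.8 days.

81.8 days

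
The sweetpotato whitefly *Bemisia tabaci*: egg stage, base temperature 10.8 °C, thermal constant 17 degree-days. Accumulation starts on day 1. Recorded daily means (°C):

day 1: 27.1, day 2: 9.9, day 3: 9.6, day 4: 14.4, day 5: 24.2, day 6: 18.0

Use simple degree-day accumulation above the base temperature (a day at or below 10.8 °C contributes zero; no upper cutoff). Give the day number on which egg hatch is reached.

Daily DD above 10.8 °C: 16.3, 0.0, 0.0, 3.6, 13.4, 7.2.
Cumulative: 16.3, 16.3, 16.3, 19.9, 33.3, 40.5.
The total first reaches 17 DD on day 4.

day 4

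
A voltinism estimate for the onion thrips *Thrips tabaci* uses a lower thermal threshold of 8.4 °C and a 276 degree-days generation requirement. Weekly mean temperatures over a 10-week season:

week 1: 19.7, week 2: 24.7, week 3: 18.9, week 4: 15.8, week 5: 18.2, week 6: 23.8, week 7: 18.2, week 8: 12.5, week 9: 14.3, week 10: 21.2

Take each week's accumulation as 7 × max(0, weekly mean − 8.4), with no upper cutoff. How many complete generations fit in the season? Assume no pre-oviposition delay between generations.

2 generations

Weekly DD (7 × max(0, T̄ − 8.4)): 79.1, 114.1, 73.5, 51.8, 68.6, 107.8, 68.6, 28.7, 41.3, 89.6.
Season total = 723.1 DD.
Complete generations = ⌊723.1 / 276⌋ = 2.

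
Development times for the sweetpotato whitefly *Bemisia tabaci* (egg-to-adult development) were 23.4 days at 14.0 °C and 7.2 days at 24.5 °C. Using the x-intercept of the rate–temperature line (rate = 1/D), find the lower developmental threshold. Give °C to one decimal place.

9.3 °C

Under the model K = D·(T − T_b), so D₁·(T₁ − T_b) = D₂·(T₂ − T_b).
23.4·(14.0 − T_b) = 7.2·(24.5 − T_b)
T_b = (23.4·14.0 − 7.2·24.5) / (23.4 − 7.2) = 151.20 / 16.2 = 9.333 °C ≈ 9.3 °C.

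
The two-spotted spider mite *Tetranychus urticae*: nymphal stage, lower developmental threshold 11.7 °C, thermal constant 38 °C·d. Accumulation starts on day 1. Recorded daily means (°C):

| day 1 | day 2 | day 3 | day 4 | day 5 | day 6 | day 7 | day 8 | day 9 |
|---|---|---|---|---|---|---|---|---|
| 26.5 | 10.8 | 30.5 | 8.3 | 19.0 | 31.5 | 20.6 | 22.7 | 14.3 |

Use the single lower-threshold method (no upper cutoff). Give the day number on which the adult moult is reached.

Daily DD above 11.7 °C: 14.8, 0.0, 18.8, 0.0, 7.3, 19.8, 8.9, 11.0, 2.6.
Cumulative: 14.8, 14.8, 33.6, 33.6, 40.9, 60.7, 69.6, 80.6, 83.2.
The total first reaches 38 DD on day 5.

day 5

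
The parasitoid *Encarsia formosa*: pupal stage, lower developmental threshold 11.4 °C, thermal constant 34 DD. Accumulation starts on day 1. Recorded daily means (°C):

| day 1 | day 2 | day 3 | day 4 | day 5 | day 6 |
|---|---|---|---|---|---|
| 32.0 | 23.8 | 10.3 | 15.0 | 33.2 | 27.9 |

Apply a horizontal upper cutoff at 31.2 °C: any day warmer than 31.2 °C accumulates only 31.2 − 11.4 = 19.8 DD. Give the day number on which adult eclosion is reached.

Daily DD above 11.4 °C (capped at 19.8): 19.8, 12.4, 0.0, 3.6, 19.8, 16.5.
Cumulative: 19.8, 32.2, 32.2, 35.8, 55.6, 72.1.
The total first reaches 34 DD on day 4.

day 4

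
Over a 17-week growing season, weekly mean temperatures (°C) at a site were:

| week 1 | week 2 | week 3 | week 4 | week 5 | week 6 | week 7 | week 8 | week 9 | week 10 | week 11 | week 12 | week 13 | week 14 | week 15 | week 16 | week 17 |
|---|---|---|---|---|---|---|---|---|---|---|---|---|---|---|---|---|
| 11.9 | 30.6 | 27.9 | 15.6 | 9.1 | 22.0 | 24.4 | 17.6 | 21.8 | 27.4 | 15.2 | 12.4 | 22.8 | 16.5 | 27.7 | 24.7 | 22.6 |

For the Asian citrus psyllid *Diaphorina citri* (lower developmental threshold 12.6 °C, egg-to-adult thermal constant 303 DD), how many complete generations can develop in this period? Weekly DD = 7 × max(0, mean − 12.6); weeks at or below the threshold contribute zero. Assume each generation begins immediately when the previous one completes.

3 generations

Weekly DD (7 × max(0, T̄ − 12.6)): 0.0, 126.0, 107.1, 21.0, 0.0, 65.8, 82.6, 35.0, 64.4, 103.6, 18.2, 0.0, 71.4, 27.3, 105.7, 84.7, 70.0.
Season total = 982.8 DD.
Complete generations = ⌊982.8 / 303⌋ = 3.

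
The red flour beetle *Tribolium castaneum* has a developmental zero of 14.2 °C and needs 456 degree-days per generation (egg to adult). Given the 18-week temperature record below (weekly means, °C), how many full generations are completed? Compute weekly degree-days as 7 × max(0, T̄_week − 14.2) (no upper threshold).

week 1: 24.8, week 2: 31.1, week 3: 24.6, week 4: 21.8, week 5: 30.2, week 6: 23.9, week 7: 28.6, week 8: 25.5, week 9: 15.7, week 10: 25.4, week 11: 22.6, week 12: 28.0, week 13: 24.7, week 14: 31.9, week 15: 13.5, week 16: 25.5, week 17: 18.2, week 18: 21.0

Weekly DD (7 × max(0, T̄ − 14.2)): 74.2, 118.3, 72.8, 53.2, 112.0, 67.9, 100.8, 79.1, 10.5, 78.4, 58.8, 96.6, 73.5, 123.9, 0.0, 79.1, 28.0, 47.6.
Season total = 1274.7 DD.
Complete generations = ⌊1274.7 / 456⌋ = 2.

2 generations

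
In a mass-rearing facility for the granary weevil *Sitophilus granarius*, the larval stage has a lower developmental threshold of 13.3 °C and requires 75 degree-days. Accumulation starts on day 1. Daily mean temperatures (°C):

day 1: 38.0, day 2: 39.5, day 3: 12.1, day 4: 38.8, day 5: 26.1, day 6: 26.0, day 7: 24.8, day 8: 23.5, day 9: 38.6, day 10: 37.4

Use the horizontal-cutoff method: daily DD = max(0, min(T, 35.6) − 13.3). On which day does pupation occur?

day 5

Daily DD above 13.3 °C (capped at 22.3): 22.3, 22.3, 0.0, 22.3, 12.8, 12.7, 11.5, 10.2, 22.3, 22.3.
Cumulative: 22.3, 44.6, 44.6, 66.9, 79.7, 92.4, 103.9, 114.1, 136.4, 158.7.
The total first reaches 75 DD on day 5.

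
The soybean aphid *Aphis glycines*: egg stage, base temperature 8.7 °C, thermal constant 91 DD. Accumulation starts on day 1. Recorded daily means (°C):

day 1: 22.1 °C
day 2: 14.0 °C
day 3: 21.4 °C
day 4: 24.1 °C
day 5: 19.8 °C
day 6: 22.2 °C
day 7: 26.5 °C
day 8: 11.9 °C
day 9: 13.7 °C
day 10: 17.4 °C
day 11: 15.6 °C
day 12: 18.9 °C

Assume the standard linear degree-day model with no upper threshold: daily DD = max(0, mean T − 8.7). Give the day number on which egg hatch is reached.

day 8

Daily DD above 8.7 °C: 13.4, 5.3, 12.7, 15.4, 11.1, 13.5, 17.8, 3.2, 5.0, 8.7, 6.9, 10.2.
Cumulative: 13.4, 18.7, 31.4, 46.8, 57.9, 71.4, 89.2, 92.4, 97.4, 106.1, 113.0, 123.2.
The total first reaches 91 DD on day 8.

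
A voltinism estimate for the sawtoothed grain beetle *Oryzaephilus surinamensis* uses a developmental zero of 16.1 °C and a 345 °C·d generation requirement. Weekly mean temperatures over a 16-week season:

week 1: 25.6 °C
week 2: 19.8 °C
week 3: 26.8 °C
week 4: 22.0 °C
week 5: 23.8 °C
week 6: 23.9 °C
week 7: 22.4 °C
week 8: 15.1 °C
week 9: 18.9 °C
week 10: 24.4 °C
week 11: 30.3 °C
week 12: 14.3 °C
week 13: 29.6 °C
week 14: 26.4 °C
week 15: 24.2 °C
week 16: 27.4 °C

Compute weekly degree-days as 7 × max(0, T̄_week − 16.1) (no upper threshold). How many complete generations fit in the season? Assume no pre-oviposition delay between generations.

Weekly DD (7 × max(0, T̄ − 16.1)): 66.5, 25.9, 74.9, 41.3, 53.9, 54.6, 44.1, 0.0, 19.6, 58.1, 99.4, 0.0, 94.5, 72.1, 56.7, 79.1.
Season total = 840.7 DD.
Complete generations = ⌊840.7 / 345⌋ = 2.

2 generations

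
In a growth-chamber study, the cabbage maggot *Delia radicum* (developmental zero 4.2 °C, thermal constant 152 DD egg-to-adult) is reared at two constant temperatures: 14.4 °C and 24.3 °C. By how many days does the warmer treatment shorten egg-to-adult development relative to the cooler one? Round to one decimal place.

7.3 days

At 14.4 °C: 152 / (14.4 − 4.2) = 152 / 10.2 = 14.902 d.
At 24.3 °C: 152 / (24.3 − 4.2) = 152 / 20.1 = 7.562 d.
Difference = |14.902 − 7.562| = 7.340 ≈ 7.3 days.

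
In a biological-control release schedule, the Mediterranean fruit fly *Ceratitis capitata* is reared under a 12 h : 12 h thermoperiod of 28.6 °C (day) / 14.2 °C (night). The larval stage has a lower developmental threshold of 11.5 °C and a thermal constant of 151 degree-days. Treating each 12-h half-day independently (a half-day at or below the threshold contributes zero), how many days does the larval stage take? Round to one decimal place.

15.3 days

Day half: max(0, 28.6 − 11.5) × 0.5 = 17.1 × 0.5 = 8.55 DD.
Night half: max(0, 14.2 − 11.5) × 0.5 = 2.7 × 0.5 = 1.35 DD.
Per 24 h: 9.90 DD/day.
Duration = 151 / 9.90 = 15.253 ≈ 15.3 days.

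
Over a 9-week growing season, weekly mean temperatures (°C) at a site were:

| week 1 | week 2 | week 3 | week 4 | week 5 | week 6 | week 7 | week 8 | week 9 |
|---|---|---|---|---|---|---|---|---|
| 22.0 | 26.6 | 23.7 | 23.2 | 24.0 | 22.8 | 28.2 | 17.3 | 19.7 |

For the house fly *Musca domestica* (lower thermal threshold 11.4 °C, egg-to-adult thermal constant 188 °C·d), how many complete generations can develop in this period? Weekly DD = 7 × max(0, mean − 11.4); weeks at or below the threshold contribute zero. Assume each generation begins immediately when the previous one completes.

3 generations

Weekly DD (7 × max(0, T̄ − 11.4)): 74.2, 106.4, 86.1, 82.6, 88.2, 79.8, 117.6, 41.3, 58.1.
Season total = 734.3 DD.
Complete generations = ⌊734.3 / 188⌋ = 3.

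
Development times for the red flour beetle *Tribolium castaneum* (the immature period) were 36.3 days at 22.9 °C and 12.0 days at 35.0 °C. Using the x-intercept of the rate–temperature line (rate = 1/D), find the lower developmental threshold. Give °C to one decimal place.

Under the model K = D·(T − T_b), so D₁·(T₁ − T_b) = D₂·(T₂ − T_b).
36.3·(22.9 − T_b) = 12.0·(35.0 − T_b)
T_b = (36.3·22.9 − 12.0·35.0) / (36.3 − 12.0) = 411.27 / 24.3 = 16.925 °C ≈ 16.9 °C.

16.9 °C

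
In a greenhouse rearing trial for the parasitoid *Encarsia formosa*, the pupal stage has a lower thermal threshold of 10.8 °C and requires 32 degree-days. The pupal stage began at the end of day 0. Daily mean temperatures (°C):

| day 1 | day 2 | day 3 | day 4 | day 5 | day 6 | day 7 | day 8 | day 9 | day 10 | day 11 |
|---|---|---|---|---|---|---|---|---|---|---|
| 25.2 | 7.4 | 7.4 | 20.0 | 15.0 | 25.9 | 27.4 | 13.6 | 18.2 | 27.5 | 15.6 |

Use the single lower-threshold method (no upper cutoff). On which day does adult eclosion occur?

Daily DD above 10.8 °C: 14.4, 0.0, 0.0, 9.2, 4.2, 15.1, 16.6, 2.8, 7.4, 16.7, 4.8.
Cumulative: 14.4, 14.4, 14.4, 23.6, 27.8, 42.9, 59.5, 62.3, 69.7, 86.4, 91.2.
The total first reaches 32 DD on day 6.

day 6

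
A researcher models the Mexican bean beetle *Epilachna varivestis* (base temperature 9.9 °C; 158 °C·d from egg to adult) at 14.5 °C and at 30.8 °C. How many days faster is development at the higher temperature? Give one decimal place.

At 14.5 °C: 158 / (14.5 − 9.9) = 158 / 4.6 = 34.348 d.
At 30.8 °C: 158 / (30.8 − 9.9) = 158 / 20.9 = 7.560 d.
Difference = |34.348 − 7.560| = 26.788 ≈ 26.8 days.

26.8 days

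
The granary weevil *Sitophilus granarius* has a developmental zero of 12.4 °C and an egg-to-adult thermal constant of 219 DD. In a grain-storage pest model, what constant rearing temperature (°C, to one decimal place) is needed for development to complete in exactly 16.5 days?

25.7 °C

Required daily accumulation = 219 / 16.5 = 13.273 DD/day.
T = T_base + 13.273 = 12.4 + 13.273 = 25.673 ≈ 25.7 °C.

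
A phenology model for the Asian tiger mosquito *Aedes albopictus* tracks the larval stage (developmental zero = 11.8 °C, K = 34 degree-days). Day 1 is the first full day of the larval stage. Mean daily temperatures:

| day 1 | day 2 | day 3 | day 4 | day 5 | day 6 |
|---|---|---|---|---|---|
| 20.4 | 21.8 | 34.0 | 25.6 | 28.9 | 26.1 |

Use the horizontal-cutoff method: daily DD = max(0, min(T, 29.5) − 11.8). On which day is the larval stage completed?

Daily DD above 11.8 °C (capped at 17.7): 8.6, 10.0, 17.7, 13.8, 17.1, 14.3.
Cumulative: 8.6, 18.6, 36.3, 50.1, 67.2, 81.5.
The total first reaches 34 DD on day 3.

day 3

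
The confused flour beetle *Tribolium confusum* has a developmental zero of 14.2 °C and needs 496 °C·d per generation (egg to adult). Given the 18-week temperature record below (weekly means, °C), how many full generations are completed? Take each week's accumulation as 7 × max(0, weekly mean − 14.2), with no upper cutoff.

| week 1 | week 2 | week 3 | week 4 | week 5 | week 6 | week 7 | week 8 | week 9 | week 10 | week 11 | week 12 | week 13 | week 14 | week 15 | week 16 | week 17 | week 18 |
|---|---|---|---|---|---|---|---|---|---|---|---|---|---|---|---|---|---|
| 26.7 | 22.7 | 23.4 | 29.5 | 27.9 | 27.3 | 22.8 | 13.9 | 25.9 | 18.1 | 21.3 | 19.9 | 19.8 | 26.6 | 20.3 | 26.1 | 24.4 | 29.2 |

Weekly DD (7 × max(0, T̄ − 14.2)): 87.5, 59.5, 64.4, 107.1, 95.9, 91.7, 60.2, 0.0, 81.9, 27.3, 49.7, 39.9, 39.2, 86.8, 42.7, 83.3, 71.4, 105.0.
Season total = 1193.5 DD.
Complete generations = ⌊1193.5 / 496⌋ = 2.

2 generations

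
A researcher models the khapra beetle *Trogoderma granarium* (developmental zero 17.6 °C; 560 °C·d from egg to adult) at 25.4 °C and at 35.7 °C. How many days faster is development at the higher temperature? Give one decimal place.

40.9 days

At 25.4 °C: 560 / (25.4 − 17.6) = 560 / 7.8 = 71.795 d.
At 35.7 °C: 560 / (35.7 − 17.6) = 560 / 18.1 = 30.939 d.
Difference = |71.795 − 30.939| = 40.856 ≈ 40.9 days.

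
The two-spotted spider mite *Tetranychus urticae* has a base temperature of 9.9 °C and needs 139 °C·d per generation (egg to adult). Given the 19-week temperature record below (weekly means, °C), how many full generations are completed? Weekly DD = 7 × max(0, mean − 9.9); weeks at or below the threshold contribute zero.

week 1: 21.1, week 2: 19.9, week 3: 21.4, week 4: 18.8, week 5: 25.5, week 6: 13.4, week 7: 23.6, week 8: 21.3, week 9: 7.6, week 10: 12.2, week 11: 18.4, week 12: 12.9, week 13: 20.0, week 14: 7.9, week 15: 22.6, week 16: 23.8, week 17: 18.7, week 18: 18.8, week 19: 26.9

8 generations

Weekly DD (7 × max(0, T̄ − 9.9)): 78.4, 70.0, 80.5, 62.3, 109.2, 24.5, 95.9, 79.8, 0.0, 16.1, 59.5, 21.0, 70.7, 0.0, 88.9, 97.3, 61.6, 62.3, 119.0.
Season total = 1197.0 DD.
Complete generations = ⌊1197.0 / 139⌋ = 8.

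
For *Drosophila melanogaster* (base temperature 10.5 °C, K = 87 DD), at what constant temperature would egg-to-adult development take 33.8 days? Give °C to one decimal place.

13.1 °C

Required daily accumulation = 87 / 33.8 = 2.574 DD/day.
T = T_base + 2.574 = 10.5 + 2.574 = 13.074 ≈ 13.1 °C.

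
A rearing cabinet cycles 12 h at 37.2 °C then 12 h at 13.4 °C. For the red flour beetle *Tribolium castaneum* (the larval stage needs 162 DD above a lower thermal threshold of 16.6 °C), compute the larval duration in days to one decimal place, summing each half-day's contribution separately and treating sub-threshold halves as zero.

Day half: max(0, 37.2 − 16.6) × 0.5 = 20.6 × 0.5 = 10.30 DD.
Night half: max(0, 13.4 − 16.6) × 0.5 = 0.0 × 0.5 = 0.00 DD.
Per 24 h: 10.30 DD/day.
Duration = 162 / 10.30 = 15.728 ≈ 15.7 days.

15.7 days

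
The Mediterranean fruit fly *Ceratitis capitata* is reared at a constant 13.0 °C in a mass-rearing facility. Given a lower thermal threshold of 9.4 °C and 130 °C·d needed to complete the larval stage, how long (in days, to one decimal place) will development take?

36.1 days

Daily accumulation = 13.0 − 9.4 = 3.6 DD/day.
Duration = 130 / 3.6 = 36.111 ≈ 36.1 days.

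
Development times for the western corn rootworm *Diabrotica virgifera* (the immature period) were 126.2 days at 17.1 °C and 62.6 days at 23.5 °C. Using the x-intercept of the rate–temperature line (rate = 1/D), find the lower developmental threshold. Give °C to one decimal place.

Equal thermal constants: D₁(T₁ − T_b) = D₂(T₂ − T_b).
126.2·(17.1 − T_b) = 62.6·(23.5 − T_b)
T_b = (126.2·17.1 − 62.6·23.5) / (126.2 − 62.6) = 686.92 / 63.6 = 10.801 °C ≈ 10.8 °C.

10.8 °C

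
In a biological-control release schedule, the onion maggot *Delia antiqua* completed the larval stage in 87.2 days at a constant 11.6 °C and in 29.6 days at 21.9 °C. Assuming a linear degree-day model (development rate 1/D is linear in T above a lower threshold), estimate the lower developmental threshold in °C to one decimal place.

6.3 °C

Under the model K = D·(T − T_b), so D₁·(T₁ − T_b) = D₂·(T₂ − T_b).
87.2·(11.6 − T_b) = 29.6·(21.9 − T_b)
T_b = (87.2·11.6 − 29.6·21.9) / (87.2 − 29.6) = 363.28 / 57.6 = 6.307 °C ≈ 6.3 °C.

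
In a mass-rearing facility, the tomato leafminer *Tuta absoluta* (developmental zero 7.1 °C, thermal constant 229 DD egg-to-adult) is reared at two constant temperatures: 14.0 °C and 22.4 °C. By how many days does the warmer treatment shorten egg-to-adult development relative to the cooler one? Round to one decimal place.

18.2 days

At 14.0 °C: 229 / (14.0 − 7.1) = 229 / 6.9 = 33.188 d.
At 22.4 °C: 229 / (22.4 − 7.1) = 229 / 15.3 = 14.967 d.
Difference = |33.188 − 14.967| = 18.221 ≈ 18.2 days.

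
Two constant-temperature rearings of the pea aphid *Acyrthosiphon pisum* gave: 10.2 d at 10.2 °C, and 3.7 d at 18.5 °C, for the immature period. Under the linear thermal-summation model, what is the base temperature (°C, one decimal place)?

Under the model K = D·(T − T_b), so D₁·(T₁ − T_b) = D₂·(T₂ − T_b).
10.2·(10.2 − T_b) = 3.7·(18.5 − T_b)
T_b = (10.2·10.2 − 3.7·18.5) / (10.2 − 3.7) = 35.59 / 6.5 = 5.475 °C ≈ 5.5 °C.

5.5 °C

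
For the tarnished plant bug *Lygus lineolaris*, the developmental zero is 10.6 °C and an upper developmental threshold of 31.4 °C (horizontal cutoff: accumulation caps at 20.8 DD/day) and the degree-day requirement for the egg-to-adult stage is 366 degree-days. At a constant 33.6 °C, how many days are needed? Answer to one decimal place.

Temperature 33.6 °C exceeds the upper threshold, so daily accumulation caps at 31.4 − 10.6 = 20.8 DD/day.
Duration = 366 / 20.8 = 17.596 ≈ 17.6 days.

17.6 days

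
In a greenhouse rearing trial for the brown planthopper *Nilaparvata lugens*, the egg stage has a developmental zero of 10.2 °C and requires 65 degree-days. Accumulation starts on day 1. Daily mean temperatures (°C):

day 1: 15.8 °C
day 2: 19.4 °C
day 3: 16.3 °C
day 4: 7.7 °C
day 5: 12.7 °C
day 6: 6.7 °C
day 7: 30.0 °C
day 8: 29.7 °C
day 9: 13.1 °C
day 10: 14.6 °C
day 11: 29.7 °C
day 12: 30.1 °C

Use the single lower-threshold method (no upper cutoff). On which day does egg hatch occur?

Daily DD above 10.2 °C: 5.6, 9.2, 6.1, 0.0, 2.5, 0.0, 19.8, 19.5, 2.9, 4.4, 19.5, 19.9.
Cumulative: 5.6, 14.8, 20.9, 20.9, 23.4, 23.4, 43.2, 62.7, 65.6, 70.0, 89.5, 109.4.
The total first reaches 65 DD on day 9.

day 9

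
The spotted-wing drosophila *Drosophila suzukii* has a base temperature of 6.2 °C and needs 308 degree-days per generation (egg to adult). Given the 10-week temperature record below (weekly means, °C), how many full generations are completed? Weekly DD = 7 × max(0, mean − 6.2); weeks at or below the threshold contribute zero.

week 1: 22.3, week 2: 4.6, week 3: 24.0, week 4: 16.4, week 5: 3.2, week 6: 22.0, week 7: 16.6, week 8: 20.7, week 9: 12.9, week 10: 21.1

Weekly DD (7 × max(0, T̄ − 6.2)): 112.7, 0.0, 124.6, 71.4, 0.0, 110.6, 72.8, 101.5, 46.9, 104.3.
Season total = 744.8 DD.
Complete generations = ⌊744.8 / 308⌋ = 2.

2 generations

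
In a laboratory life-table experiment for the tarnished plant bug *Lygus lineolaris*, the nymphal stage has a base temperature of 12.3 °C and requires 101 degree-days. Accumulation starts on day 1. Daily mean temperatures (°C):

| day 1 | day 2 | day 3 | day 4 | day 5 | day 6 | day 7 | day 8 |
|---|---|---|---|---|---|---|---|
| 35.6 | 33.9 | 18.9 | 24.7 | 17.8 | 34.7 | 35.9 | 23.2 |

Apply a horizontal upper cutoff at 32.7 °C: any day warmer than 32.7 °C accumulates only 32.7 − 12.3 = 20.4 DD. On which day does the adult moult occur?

Daily DD above 12.3 °C (capped at 20.4): 20.4, 20.4, 6.6, 12.4, 5.5, 20.4, 20.4, 10.9.
Cumulative: 20.4, 40.8, 47.4, 59.8, 65.3, 85.7, 106.1, 117.0.
The total first reaches 101 DD on day 7.

day 7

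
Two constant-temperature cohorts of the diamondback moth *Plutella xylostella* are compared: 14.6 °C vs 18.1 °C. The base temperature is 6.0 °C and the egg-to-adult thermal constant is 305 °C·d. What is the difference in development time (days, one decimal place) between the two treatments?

10.3 days

At 14.6 °C: 305 / (14.6 − 6.0) = 305 / 8.6 = 35.465 d.
At 18.1 °C: 305 / (18.1 − 6.0) = 305 / 12.1 = 25.207 d.
Difference = |35.465 − 25.207| = 10.259 ≈ 10.3 days.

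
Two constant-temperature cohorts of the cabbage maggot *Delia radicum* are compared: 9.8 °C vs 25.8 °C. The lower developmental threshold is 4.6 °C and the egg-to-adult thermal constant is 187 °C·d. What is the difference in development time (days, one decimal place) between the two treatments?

At 9.8 °C: 187 / (9.8 − 4.6) = 187 / 5.2 = 35.962 d.
At 25.8 °C: 187 / (25.8 − 4.6) = 187 / 21.2 = 8.821 d.
Difference = |35.962 − 8.821| = 27.141 ≈ 27.1 days.

27.1 days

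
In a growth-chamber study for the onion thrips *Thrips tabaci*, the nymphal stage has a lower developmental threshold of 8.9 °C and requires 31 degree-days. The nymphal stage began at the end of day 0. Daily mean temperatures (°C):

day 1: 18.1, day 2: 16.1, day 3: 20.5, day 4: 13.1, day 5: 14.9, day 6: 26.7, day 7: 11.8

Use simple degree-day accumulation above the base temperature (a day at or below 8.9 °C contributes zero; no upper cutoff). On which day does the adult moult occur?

Daily DD above 8.9 °C: 9.2, 7.2, 11.6, 4.2, 6.0, 17.8, 2.9.
Cumulative: 9.2, 16.4, 28.0, 32.2, 38.2, 56.0, 58.9.
The total first reaches 31 DD on day 4.

day 4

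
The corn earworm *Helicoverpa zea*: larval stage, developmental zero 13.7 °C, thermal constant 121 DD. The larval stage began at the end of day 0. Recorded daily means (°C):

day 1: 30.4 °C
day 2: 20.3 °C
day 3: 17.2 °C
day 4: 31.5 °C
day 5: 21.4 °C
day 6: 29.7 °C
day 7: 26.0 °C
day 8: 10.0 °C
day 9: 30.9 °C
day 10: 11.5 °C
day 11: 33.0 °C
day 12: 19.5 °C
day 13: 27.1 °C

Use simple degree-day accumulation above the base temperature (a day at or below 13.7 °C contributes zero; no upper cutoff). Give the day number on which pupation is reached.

Daily DD above 13.7 °C: 16.7, 6.6, 3.5, 17.8, 7.7, 16.0, 12.3, 0.0, 17.2, 0.0, 19.3, 5.8, 13.4.
Cumulative: 16.7, 23.3, 26.8, 44.6, 52.3, 68.3, 80.6, 80.6, 97.8, 97.8, 117.1, 122.9, 136.3.
The total first reaches 121 DD on day 12.

day 12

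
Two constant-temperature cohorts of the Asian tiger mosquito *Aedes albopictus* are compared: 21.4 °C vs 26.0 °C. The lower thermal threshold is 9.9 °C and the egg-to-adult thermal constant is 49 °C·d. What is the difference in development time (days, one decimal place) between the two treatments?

At 21.4 °C: 49 / (21.4 − 9.9) = 49 / 11.5 = 4.261 d.
At 26.0 °C: 49 / (26.0 − 9.9) = 49 / 16.1 = 3.043 d.
Difference = |4.261 − 3.043| = 1.217 ≈ 1.2 days.

1.2 days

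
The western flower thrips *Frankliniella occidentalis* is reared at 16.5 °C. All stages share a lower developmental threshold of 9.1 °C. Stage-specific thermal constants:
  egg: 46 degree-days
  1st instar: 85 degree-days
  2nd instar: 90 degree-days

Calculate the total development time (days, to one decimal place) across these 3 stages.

Daily accumulation at 16.5 °C = 16.5 − 9.1 = 7.4 DD/day.
Total K = 46 + 85 + 90 = 221 DD.
Total duration = 221 / 7.4 = 29.865 ≈ 29.9 days.

29.9 days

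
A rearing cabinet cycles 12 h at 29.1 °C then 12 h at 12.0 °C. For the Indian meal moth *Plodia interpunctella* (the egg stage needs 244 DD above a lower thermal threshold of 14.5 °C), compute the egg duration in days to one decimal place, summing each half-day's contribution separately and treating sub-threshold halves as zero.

Day half: max(0, 29.1 − 14.5) × 0.5 = 14.6 × 0.5 = 7.30 DD.
Night half: max(0, 12.0 − 14.5) × 0.5 = 0.0 × 0.5 = 0.00 DD.
Per 24 h: 7.30 DD/day.
Duration = 244 / 7.30 = 33.425 ≈ 33.4 days.

33.4 days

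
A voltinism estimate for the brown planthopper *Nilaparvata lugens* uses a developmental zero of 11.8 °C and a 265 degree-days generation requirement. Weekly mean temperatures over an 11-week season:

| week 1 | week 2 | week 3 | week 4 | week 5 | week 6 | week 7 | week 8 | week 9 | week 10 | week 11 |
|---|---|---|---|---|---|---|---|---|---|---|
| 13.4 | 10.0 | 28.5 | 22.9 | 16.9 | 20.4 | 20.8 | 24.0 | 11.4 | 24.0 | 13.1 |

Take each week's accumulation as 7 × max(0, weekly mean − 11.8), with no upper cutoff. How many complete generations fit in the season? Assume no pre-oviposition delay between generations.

2 generations

Weekly DD (7 × max(0, T̄ − 11.8)): 11.2, 0.0, 116.9, 77.7, 35.7, 60.2, 63.0, 85.4, 0.0, 85.4, 9.1.
Season total = 544.6 DD.
Complete generations = ⌊544.6 / 265⌋ = 2.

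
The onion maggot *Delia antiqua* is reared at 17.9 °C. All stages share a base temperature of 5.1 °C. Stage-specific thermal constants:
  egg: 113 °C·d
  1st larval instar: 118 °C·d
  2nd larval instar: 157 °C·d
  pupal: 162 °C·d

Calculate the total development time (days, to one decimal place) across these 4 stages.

Daily accumulation at 17.9 °C = 17.9 − 5.1 = 12.8 DD/day.
Total K = 113 + 118 + 157 + 162 = 550 DD.
Total duration = 550 / 12.8 = 42.969 ≈ 43.0 days.

43.0 days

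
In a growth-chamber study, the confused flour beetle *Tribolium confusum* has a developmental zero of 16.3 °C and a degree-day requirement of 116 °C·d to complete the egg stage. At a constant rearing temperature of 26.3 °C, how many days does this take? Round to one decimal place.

Daily accumulation = 26.3 − 16.3 = 10.0 DD/day.
Duration = 116 / 10.0 = 11.600 ≈ 11.6 days.

11.6 days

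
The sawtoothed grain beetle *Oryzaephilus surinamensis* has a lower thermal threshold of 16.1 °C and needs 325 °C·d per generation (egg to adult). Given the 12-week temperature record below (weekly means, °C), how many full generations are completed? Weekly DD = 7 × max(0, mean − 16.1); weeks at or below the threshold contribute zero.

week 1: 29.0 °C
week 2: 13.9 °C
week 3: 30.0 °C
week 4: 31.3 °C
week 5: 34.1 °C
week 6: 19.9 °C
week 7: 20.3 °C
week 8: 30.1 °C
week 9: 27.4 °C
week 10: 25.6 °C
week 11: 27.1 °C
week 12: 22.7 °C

Weekly DD (7 × max(0, T̄ − 16.1)): 90.3, 0.0, 97.3, 106.4, 126.0, 26.6, 29.4, 98.0, 79.1, 66.5, 77.0, 46.2.
Season total = 842.8 DD.
Complete generations = ⌊842.8 / 325⌋ = 2.

2 generations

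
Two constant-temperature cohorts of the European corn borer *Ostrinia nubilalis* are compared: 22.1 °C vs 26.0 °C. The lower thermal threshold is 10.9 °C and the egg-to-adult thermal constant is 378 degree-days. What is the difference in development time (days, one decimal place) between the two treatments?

8.7 days

At 22.1 °C: 378 / (22.1 − 10.9) = 378 / 11.2 = 33.750 d.
At 26.0 °C: 378 / (26.0 − 10.9) = 378 / 15.1 = 25.033 d.
Difference = |33.750 − 25.033| = 8.717 ≈ 8.7 days.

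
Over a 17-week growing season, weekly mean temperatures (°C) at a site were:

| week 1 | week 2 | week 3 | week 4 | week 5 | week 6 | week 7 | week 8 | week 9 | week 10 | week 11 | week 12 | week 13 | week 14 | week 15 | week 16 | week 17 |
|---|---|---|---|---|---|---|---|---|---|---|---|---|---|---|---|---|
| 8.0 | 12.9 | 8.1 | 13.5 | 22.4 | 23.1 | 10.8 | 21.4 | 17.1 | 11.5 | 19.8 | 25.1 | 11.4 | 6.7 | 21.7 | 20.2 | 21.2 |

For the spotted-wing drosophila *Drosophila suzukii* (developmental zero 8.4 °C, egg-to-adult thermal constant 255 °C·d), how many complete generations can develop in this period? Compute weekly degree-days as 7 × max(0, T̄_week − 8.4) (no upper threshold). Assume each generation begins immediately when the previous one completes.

3 generations

Weekly DD (7 × max(0, T̄ − 8.4)): 0.0, 31.5, 0.0, 35.7, 98.0, 102.9, 16.8, 91.0, 60.9, 21.7, 79.8, 116.9, 21.0, 0.0, 93.1, 82.6, 89.6.
Season total = 941.5 DD.
Complete generations = ⌊941.5 / 255⌋ = 3.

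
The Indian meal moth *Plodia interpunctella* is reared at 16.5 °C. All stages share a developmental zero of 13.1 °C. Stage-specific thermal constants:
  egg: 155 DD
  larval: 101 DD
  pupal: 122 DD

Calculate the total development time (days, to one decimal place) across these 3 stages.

111.2 days

Daily accumulation at 16.5 °C = 16.5 − 13.1 = 3.4 DD/day.
Total K = 155 + 101 + 122 = 378 DD.
Total duration = 378 / 3.4 = 111.176 ≈ 111.2 days.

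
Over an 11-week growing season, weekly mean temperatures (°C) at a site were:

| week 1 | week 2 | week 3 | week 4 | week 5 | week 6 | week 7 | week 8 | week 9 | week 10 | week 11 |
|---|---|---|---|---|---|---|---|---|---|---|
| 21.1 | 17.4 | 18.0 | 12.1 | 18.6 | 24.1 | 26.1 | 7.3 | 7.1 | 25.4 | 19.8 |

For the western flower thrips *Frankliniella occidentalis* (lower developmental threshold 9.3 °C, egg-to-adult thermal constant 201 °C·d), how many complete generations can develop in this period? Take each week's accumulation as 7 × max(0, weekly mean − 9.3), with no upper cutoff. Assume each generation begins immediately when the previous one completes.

Weekly DD (7 × max(0, T̄ − 9.3)): 82.6, 56.7, 60.9, 19.6, 65.1, 103.6, 117.6, 0.0, 0.0, 112.7, 73.5.
Season total = 692.3 DD.
Complete generations = ⌊692.3 / 201⌋ = 3.

3 generations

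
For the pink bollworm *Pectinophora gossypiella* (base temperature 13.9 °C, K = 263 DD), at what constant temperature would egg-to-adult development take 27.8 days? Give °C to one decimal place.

23.4 °C

Required daily accumulation = 263 / 27.8 = 9.460 DD/day.
T = T_base + 9.460 = 13.9 + 9.460 = 23.360 ≈ 23.4 °C.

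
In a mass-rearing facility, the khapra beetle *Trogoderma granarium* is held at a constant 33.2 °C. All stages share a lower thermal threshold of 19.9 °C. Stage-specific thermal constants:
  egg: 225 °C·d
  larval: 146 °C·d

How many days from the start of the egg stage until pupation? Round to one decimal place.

Daily accumulation at 33.2 °C = 33.2 − 19.9 = 13.3 DD/day.
Total K = 225 + 146 = 371 DD.
Total duration = 371 / 13.3 = 27.895 ≈ 27.9 days.

27.9 days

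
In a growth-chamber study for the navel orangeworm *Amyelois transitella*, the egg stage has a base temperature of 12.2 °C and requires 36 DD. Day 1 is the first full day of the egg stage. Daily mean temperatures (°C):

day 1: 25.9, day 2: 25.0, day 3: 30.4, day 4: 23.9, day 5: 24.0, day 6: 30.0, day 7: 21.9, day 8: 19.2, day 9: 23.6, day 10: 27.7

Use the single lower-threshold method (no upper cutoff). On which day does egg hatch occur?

Daily DD above 12.2 °C: 13.7, 12.8, 18.2, 11.7, 11.8, 17.8, 9.7, 7.0, 11.4, 15.5.
Cumulative: 13.7, 26.5, 44.7, 56.4, 68.2, 86.0, 95.7, 102.7, 114.1, 129.6.
The total first reaches 36 DD on day 3.

day 3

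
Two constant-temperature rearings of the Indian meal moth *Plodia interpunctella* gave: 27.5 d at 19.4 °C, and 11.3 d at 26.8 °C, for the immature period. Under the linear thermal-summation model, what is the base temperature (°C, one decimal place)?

Under the model K = D·(T − T_b), so D₁·(T₁ − T_b) = D₂·(T₂ − T_b).
27.5·(19.4 − T_b) = 11.3·(26.8 − T_b)
T_b = (27.5·19.4 − 11.3·26.8) / (27.5 − 11.3) = 230.66 / 16.2 = 14.238 °C ≈ 14.2 °C.

14.2 °C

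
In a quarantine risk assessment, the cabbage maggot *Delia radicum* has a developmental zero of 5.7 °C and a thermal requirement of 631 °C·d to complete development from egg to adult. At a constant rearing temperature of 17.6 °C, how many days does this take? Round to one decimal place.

53.0 days

Daily accumulation = 17.6 − 5.7 = 11.9 DD/day.
Duration = 631 / 11.9 = 53.025 ≈ 53.0 days.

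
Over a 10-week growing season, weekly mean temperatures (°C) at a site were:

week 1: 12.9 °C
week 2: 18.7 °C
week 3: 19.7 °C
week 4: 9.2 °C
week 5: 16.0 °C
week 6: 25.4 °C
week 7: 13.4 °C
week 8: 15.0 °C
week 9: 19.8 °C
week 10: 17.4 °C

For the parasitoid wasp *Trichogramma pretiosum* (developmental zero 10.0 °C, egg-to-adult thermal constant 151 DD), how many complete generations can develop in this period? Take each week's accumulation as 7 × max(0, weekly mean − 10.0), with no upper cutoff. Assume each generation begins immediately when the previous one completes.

3 generations

Weekly DD (7 × max(0, T̄ − 10.0)): 20.3, 60.9, 67.9, 0.0, 42.0, 107.8, 23.8, 35.0, 68.6, 51.8.
Season total = 478.1 DD.
Complete generations = ⌊478.1 / 151⌋ = 3.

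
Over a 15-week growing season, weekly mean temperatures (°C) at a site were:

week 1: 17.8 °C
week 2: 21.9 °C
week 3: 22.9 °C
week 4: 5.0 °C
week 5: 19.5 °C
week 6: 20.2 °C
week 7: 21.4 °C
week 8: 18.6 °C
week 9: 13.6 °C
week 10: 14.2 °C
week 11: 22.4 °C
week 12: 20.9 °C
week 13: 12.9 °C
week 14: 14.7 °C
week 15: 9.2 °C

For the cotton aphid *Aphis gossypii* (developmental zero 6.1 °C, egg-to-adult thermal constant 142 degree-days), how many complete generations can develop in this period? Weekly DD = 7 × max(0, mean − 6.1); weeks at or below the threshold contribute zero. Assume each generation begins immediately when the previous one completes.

8 generations

Weekly DD (7 × max(0, T̄ − 6.1)): 81.9, 110.6, 117.6, 0.0, 93.8, 98.7, 107.1, 87.5, 52.5, 56.7, 114.1, 103.6, 47.6, 60.2, 21.7.
Season total = 1153.6 DD.
Complete generations = ⌊1153.6 / 142⌋ = 8.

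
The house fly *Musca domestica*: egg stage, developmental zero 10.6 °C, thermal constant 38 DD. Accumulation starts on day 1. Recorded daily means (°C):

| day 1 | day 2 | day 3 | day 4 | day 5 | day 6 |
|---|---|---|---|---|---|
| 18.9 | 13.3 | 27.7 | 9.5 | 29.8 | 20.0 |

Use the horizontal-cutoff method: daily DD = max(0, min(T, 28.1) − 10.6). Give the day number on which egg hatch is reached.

Daily DD above 10.6 °C (capped at 17.5): 8.3, 2.7, 17.1, 0.0, 17.5, 9.4.
Cumulative: 8.3, 11.0, 28.1, 28.1, 45.6, 55.0.
The total first reaches 38 DD on day 5.

day 5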